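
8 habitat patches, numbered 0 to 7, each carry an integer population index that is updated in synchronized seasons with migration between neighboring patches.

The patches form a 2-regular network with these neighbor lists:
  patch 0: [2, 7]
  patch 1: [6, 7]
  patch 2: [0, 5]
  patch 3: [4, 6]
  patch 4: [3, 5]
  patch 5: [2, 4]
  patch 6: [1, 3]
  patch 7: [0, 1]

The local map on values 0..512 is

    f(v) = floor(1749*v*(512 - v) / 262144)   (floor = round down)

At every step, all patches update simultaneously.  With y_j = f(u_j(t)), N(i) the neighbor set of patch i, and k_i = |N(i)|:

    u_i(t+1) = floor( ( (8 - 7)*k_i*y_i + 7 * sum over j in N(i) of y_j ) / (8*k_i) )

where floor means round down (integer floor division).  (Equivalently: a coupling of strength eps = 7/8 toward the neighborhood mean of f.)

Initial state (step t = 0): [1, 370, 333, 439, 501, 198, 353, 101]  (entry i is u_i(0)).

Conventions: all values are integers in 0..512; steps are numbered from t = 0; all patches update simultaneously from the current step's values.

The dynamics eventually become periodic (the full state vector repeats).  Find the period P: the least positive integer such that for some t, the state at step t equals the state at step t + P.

Simulating step by step:
t=0: [1, 370, 333, 439, 501, 198, 353, 101]
t=1: [294, 328, 232, 206, 278, 241, 293, 188]
t=2: [420, 415, 431, 429, 428, 433, 413, 413]
t=3: [252, 271, 241, 253, 233, 234, 254, 263]
t=4: [435, 436, 435, 435, 435, 434, 436, 436]
t=5: [222, 221, 223, 222, 223, 223, 221, 221]
t=6: [429, 429, 429, 429, 429, 429, 429, 429]
t=7: [237, 237, 237, 237, 237, 237, 237, 237]
t=8: [434, 434, 434, 434, 434, 434, 434, 434]
t=9: [225, 225, 225, 225, 225, 225, 225, 225]
t=10: [430, 430, 430, 430, 430, 430, 430, 430]
t=11: [235, 235, 235, 235, 235, 235, 235, 235]
t=12: [434, 434, 434, 434, 434, 434, 434, 434]

Answer: 4
Key observation: The state at step 8, [434, 434, 434, 434, 434, 434, 434, 434], reappears at step 12 — and no state repeats earlier — so the cycle the system enters has period 4.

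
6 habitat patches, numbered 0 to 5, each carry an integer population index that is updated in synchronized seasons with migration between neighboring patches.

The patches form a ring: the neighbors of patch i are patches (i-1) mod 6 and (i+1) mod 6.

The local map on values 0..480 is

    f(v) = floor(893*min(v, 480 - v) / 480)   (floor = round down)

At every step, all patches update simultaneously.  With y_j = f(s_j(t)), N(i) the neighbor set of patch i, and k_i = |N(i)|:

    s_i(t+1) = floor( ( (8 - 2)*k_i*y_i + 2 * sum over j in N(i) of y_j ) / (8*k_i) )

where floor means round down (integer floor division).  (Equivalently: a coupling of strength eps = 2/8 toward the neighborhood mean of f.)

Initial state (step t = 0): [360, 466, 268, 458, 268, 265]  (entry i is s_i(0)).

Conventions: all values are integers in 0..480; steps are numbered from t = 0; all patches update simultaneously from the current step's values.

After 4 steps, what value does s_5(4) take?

Simulating step by step:
t=0: [360, 466, 268, 458, 268, 265]
t=1: [220, 96, 303, 128, 350, 376]
t=2: [353, 225, 298, 249, 234, 226]
t=3: [281, 385, 359, 418, 432, 398]
t=4: [318, 206, 205, 125, 100, 171]

Answer: s_5(4) = 171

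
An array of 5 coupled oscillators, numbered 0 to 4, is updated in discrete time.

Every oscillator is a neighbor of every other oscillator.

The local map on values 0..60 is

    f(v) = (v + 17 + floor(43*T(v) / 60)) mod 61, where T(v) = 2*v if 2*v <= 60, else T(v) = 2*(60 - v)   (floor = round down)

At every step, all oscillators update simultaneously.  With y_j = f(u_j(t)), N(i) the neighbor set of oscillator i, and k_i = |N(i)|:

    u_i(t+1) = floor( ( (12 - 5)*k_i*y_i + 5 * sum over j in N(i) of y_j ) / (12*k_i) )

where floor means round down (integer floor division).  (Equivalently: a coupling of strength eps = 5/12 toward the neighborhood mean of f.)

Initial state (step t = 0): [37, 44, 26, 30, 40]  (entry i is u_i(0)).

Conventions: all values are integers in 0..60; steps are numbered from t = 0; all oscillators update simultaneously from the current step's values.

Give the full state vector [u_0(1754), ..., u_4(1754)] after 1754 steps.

Simulating step by step:
t=0: [37, 44, 26, 30, 40]
t=1: [24, 22, 21, 26, 23]
t=2: [12, 10, 9, 15, 11]
t=3: [45, 42, 41, 48, 43]
t=4: [22, 22, 23, 21, 22]
t=5: [9, 9, 9, 8, 9]
t=6: [37, 37, 37, 36, 37]
t=7: [25, 25, 25, 25, 25]
t=8: [16, 16, 16, 16, 16]
t=9: [55, 55, 55, 55, 55]
t=10: [18, 18, 18, 18, 18]
t=11: [60, 60, 60, 60, 60]
t=12: [16, 16, 16, 16, 16]

Answer: [18, 18, 18, 18, 18]
Key observation: The state at step 8, [16, 16, 16, 16, 16], reappears at step 12: the system is in a cycle of period 4 from step 8 on.  Therefore the state at step 1754 equals the state at step 8 + ((1754 - 8) mod 4) = 10, which is [18, 18, 18, 18, 18].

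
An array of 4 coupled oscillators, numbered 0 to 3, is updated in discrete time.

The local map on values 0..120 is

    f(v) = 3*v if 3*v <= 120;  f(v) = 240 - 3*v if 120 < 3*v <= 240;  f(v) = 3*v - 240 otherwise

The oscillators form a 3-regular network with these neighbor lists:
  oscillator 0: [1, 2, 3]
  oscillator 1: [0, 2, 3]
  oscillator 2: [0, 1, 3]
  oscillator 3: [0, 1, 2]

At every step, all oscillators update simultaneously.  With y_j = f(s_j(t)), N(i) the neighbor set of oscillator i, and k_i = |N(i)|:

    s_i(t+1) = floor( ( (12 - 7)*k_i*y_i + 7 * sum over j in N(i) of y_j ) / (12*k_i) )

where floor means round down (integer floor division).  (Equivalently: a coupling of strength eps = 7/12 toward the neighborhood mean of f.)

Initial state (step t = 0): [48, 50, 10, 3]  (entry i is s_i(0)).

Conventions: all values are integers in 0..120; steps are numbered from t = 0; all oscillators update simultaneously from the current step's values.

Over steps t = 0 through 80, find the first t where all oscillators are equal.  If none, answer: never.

Simulating step by step:
t=0: [48, 50, 10, 3]  (not all equal)
t=1: [65, 63, 50, 45]  (not all equal)
t=2: [66, 67, 76, 79]  (not all equal)
t=3: [28, 27, 21, 19]  (not all equal)
t=4: [74, 73, 69, 68]  (not all equal)
t=5: [25, 25, 28, 29]  (not all equal)
t=6: [79, 79, 81, 81]  (not all equal)
t=7: [3, 3, 3, 3]  (all equal)

Answer: 7
Key observation: Synchronization is absorbing here: once all oscillators are equal they stay equal, and step 7 is the first all-equal step.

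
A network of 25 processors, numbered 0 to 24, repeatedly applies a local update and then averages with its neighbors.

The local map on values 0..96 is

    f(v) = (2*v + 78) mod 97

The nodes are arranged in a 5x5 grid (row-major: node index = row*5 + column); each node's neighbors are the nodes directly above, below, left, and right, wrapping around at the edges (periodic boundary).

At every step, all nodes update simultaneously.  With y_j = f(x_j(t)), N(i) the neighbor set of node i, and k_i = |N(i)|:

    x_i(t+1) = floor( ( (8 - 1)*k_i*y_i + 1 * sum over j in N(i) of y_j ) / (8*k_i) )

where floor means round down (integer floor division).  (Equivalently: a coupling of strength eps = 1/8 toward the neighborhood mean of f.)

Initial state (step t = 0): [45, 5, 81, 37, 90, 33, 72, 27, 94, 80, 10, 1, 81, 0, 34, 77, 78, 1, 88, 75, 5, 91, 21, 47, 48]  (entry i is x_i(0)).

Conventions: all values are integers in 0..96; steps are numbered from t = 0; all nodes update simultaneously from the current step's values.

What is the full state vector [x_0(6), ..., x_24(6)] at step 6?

Answer: [41, 58, 24, 51, 12, 68, 45, 25, 50, 28, 78, 49, 30, 58, 24, 86, 60, 54, 7, 13, 68, 47, 66, 18, 39]

Derivation:
t=0: [45, 5, 81, 37, 90, 33, 72, 27, 94, 80, 10, 1, 81, 0, 34, 77, 78, 1, 88, 75, 5, 91, 21, 47, 48]
t=1: [71, 83, 46, 56, 63, 45, 32, 36, 69, 45, 7, 73, 48, 75, 47, 38, 43, 75, 60, 36, 84, 65, 28, 72, 75]
t=2: [28, 48, 71, 85, 15, 69, 45, 53, 27, 67, 87, 35, 72, 35, 73, 58, 62, 35, 8, 51, 49, 18, 37, 29, 34]
t=3: [38, 72, 31, 50, 14, 25, 69, 81, 37, 18, 53, 49, 32, 50, 32, 7, 10, 50, 89, 78, 72, 21, 52, 42, 49]
t=4: [52, 29, 45, 76, 15, 32, 25, 45, 55, 19, 83, 73, 48, 77, 46, 85, 9, 76, 62, 43, 32, 24, 81, 66, 73]
t=5: [78, 40, 68, 37, 14, 45, 32, 70, 84, 23, 50, 34, 72, 41, 69, 55, 88, 38, 11, 63, 45, 32, 45, 17, 30]
t=6: [41, 58, 24, 51, 12, 68, 45, 25, 50, 28, 78, 49, 30, 58, 24, 86, 60, 54, 7, 13, 68, 47, 66, 18, 39]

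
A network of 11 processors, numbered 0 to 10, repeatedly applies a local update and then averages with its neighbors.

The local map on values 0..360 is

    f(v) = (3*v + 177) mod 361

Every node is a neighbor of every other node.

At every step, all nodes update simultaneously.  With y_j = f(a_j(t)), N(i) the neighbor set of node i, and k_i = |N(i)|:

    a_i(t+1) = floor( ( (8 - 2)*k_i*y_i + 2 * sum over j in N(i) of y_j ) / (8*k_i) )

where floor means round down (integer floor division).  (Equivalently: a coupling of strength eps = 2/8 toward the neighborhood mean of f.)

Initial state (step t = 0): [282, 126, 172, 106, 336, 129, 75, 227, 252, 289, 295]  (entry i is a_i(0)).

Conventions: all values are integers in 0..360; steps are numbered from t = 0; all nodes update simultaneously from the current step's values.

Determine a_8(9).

Answer: a_8(9) = 255

Derivation:
t=0: [282, 126, 172, 106, 336, 129, 75, 227, 252, 289, 295]
t=1: [276, 198, 298, 155, 131, 205, 87, 156, 210, 291, 304]
t=2: [255, 86, 303, 254, 202, 101, 106, 256, 112, 288, 54]
t=3: [206, 100, 48, 203, 90, 132, 143, 208, 156, 277, 292]
t=4: [105, 136, 285, 98, 114, 206, 230, 109, 258, 259, 292]
t=5: [147, 214, 276, 131, 166, 105, 157, 155, 218, 220, 292]
t=6: [246, 130, 265, 211, 288, 155, 268, 264, 139, 143, 300]
t=7: [206, 216, 248, 130, 298, 270, 254, 245, 235, 244, 324]
t=8: [103, 125, 194, 199, 303, 242, 207, 188, 166, 185, 98]
t=9: [118, 166, 54, 65, 30, 159, 83, 41, 255, 35, 107]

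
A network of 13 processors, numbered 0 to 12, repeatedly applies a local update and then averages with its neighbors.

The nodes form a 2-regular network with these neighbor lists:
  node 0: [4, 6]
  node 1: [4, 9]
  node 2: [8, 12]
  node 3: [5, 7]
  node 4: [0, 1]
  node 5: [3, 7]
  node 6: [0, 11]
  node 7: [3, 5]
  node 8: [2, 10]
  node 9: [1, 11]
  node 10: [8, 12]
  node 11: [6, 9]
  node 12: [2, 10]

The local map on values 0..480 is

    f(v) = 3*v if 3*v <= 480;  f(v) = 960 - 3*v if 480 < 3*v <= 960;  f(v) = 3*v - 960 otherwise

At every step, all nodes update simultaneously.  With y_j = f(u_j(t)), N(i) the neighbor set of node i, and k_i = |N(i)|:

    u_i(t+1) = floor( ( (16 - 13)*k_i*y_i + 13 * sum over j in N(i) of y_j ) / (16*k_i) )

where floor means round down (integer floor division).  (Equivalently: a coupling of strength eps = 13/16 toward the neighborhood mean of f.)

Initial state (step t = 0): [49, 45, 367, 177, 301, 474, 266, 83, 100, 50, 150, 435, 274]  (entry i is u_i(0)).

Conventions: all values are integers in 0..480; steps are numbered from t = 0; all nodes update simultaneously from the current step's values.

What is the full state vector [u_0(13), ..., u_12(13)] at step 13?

Answer: [426, 438, 421, 361, 460, 361, 410, 362, 385, 417, 421, 390, 385]

Derivation:
t=0: [49, 45, 367, 177, 301, 474, 266, 83, 100, 50, 150, 435, 274]
t=1: [116, 109, 204, 369, 125, 362, 230, 408, 296, 223, 262, 191, 265]
t=2: [327, 331, 161, 186, 344, 190, 349, 160, 225, 344, 128, 300, 243]
t=3: [68, 64, 299, 428, 35, 431, 49, 411, 403, 51, 281, 75, 393]
t=4: [140, 140, 201, 306, 180, 304, 201, 318, 119, 198, 212, 164, 114]
t=5: [394, 398, 350, 29, 420, 28, 427, 37, 343, 429, 344, 381, 340]
t=6: [293, 298, 69, 95, 241, 96, 224, 90, 78, 230, 65, 297, 77]
t=7: [228, 218, 227, 280, 104, 279, 114, 283, 207, 105, 225, 239, 206]
t=8: [317, 312, 328, 117, 294, 116, 274, 119, 292, 282, 330, 312, 293]
t=9: [89, 82, 71, 352, 28, 352, 39, 350, 37, 40, 72, 106, 37]
t=10: [131, 129, 130, 93, 224, 93, 259, 94, 195, 251, 130, 155, 195]
t=11: [265, 273, 377, 280, 370, 280, 382, 279, 387, 384, 377, 245, 387]
t=12: [167, 165, 195, 121, 152, 121, 193, 120, 176, 184, 195, 195, 176]
t=13: [426, 438, 421, 361, 460, 361, 410, 362, 385, 417, 421, 390, 385]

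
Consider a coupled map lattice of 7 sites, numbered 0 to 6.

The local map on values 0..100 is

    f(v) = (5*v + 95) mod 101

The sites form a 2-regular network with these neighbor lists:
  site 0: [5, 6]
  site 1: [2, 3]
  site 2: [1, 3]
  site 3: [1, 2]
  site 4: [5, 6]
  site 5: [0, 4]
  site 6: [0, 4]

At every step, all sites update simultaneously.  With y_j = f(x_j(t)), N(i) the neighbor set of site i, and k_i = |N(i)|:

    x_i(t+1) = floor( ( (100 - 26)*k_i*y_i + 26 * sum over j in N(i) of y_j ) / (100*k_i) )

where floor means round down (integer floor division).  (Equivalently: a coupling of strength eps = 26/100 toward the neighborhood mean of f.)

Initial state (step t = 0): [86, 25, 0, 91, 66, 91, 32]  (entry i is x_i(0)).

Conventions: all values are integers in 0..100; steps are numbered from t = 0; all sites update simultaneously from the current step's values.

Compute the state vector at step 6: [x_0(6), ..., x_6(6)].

Answer: [80, 63, 32, 44, 16, 47, 41]

Derivation:
t=0: [86, 25, 0, 91, 66, 91, 32]
t=1: [27, 31, 78, 47, 28, 38, 44]
t=2: [33, 49, 69, 36, 36, 69, 16]
t=3: [57, 41, 40, 63, 68, 43, 71]
t=4: [63, 85, 82, 29, 29, 19, 48]
t=5: [20, 16, 6, 30, 43, 71, 29]
t=6: [80, 63, 32, 44, 16, 47, 41]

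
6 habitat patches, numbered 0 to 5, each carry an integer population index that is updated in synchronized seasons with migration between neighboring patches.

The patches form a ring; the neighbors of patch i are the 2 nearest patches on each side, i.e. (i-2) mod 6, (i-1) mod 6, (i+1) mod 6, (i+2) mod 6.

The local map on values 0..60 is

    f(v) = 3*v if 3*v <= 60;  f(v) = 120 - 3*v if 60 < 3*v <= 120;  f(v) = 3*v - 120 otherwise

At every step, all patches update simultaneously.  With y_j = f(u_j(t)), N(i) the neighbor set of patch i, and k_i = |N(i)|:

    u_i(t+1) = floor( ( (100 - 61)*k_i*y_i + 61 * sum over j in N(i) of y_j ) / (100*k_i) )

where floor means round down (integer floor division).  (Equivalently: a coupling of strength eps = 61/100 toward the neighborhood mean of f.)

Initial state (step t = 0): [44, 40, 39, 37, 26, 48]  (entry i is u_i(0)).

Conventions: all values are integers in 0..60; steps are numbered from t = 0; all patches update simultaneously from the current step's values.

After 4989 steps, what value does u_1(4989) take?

Answer: u_1(4989) = 19
Key observation: The state at step 17, [19, 19, 20, 20, 20, 20], reappears at step 21: the system is in a cycle of period 4 from step 17 on.  Therefore the state at step 4989 equals the state at step 17 + ((4989 - 17) mod 4) = 17, which is [19, 19, 20, 20, 20, 20].

Derivation:
t=0: [44, 40, 39, 37, 26, 48]
t=1: [15, 7, 10, 14, 23, 18]
t=2: [41, 34, 35, 40, 45, 45]
t=3: [10, 12, 11, 9, 10, 11]
t=4: [31, 32, 31, 30, 30, 31]
t=5: [27, 26, 27, 28, 28, 27]
t=6: [39, 39, 38, 37, 37, 38]
t=7: [4, 4, 6, 7, 7, 6]
t=8: [15, 15, 17, 18, 18, 17]
t=9: [48, 48, 50, 51, 51, 50]
t=10: [27, 27, 29, 30, 30, 29]
t=11: [35, 35, 33, 32, 32, 33]
t=12: [18, 18, 20, 21, 21, 20]
t=13: [56, 56, 57, 57, 57, 57]
t=14: [49, 49, 50, 50, 50, 50]
t=15: [28, 28, 29, 29, 29, 29]
t=16: [34, 34, 33, 33, 33, 33]
t=17: [19, 19, 20, 20, 20, 20]
t=18: [58, 58, 59, 59, 59, 59]
t=19: [55, 55, 56, 56, 56, 56]
t=20: [46, 46, 47, 47, 47, 47]
t=21: [19, 19, 20, 20, 20, 20]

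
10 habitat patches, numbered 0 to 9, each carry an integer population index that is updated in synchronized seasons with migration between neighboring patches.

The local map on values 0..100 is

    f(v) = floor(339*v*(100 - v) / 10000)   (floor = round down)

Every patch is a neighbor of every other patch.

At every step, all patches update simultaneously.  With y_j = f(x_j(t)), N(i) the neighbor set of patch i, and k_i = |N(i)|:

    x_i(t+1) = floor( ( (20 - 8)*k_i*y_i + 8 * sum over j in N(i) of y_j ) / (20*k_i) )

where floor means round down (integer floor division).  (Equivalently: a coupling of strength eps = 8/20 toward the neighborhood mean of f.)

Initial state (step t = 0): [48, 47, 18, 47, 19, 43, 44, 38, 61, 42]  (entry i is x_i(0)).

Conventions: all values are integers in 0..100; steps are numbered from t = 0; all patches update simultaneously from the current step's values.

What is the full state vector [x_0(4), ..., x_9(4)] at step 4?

Answer: [53, 53, 61, 53, 60, 53, 53, 54, 53, 53]

Derivation:
t=0: [48, 47, 18, 47, 19, 43, 44, 38, 61, 42]
t=1: [80, 80, 61, 80, 62, 79, 79, 77, 78, 79]
t=2: [56, 56, 71, 56, 70, 58, 58, 60, 59, 58]
t=3: [81, 81, 73, 81, 74, 81, 81, 80, 81, 81]
t=4: [53, 53, 61, 53, 60, 53, 53, 54, 53, 53]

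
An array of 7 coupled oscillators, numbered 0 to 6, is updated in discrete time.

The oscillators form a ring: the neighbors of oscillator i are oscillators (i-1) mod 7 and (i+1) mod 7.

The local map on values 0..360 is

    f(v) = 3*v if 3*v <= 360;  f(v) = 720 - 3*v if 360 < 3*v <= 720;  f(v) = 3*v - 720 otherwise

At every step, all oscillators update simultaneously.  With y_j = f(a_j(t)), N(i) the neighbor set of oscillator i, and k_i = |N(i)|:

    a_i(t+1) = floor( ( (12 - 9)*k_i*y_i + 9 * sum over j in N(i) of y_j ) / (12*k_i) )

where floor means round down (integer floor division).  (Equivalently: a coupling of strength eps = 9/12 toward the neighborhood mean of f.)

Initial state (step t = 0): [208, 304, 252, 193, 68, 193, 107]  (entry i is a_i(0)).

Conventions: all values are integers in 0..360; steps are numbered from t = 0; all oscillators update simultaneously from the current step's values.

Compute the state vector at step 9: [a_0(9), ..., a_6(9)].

Answer: [99, 113, 134, 100, 89, 87, 75]

Derivation:
t=0: [208, 304, 252, 193, 68, 193, 107]
t=1: [216, 97, 133, 125, 156, 232, 169]
t=2: [207, 220, 318, 301, 201, 180, 89]
t=3: [147, 139, 149, 177, 165, 189, 171]
t=4: [261, 282, 252, 234, 184, 200, 213]
t=5: [93, 68, 63, 81, 93, 123, 88]
t=6: [245, 226, 214, 236, 292, 291, 302]
t=7: [89, 45, 39, 90, 100, 166, 109]
t=8: [240, 177, 181, 223, 259, 290, 265]
t=9: [99, 113, 134, 100, 89, 87, 75]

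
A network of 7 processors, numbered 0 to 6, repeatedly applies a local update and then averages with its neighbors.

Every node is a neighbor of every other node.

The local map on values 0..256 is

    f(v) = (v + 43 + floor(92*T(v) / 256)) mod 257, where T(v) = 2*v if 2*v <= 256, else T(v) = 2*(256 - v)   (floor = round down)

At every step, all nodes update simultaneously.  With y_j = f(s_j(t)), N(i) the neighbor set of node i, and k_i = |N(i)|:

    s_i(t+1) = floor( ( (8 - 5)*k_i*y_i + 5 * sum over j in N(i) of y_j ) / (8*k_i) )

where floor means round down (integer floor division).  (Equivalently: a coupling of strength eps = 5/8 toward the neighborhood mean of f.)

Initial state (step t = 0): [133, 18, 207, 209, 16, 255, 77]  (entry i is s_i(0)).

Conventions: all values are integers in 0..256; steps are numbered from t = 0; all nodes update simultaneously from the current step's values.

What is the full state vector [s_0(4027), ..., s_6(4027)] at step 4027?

Simulating step by step:
t=0: [133, 18, 207, 209, 16, 255, 77]
t=1: [45, 63, 51, 51, 62, 55, 91]
t=2: [138, 146, 141, 141, 146, 142, 159]
t=3: [9, 10, 9, 9, 10, 9, 11]
t=4: [58, 59, 58, 58, 59, 58, 59]
t=5: [142, 143, 142, 142, 143, 142, 143]
t=6: [9, 9, 9, 9, 9, 9, 9]
t=7: [58, 58, 58, 58, 58, 58, 58]
t=8: [142, 142, 142, 142, 142, 142, 142]
t=9: [9, 9, 9, 9, 9, 9, 9]

Answer: [58, 58, 58, 58, 58, 58, 58]
Key observation: The state at step 6, [9, 9, 9, 9, 9, 9, 9], reappears at step 9: the system is in a cycle of period 3 from step 6 on.  Therefore the state at step 4027 equals the state at step 6 + ((4027 - 6) mod 3) = 7, which is [58, 58, 58, 58, 58, 58, 58].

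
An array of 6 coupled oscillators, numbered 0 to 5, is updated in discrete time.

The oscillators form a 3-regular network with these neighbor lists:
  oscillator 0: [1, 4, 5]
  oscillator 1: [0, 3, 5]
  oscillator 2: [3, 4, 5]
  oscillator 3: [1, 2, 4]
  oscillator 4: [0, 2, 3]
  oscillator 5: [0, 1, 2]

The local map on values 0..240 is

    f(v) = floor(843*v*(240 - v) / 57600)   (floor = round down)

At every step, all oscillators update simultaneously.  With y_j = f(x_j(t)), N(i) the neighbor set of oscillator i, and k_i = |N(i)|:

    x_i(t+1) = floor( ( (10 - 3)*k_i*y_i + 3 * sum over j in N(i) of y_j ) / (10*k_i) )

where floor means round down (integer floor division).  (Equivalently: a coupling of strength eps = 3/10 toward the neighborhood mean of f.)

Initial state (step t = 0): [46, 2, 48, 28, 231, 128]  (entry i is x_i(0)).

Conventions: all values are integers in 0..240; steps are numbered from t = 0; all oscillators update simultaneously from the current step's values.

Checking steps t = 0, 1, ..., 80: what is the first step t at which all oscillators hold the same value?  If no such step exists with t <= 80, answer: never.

Simulating step by step:
t=0: [46, 2, 48, 28, 231, 128]  (not all equal)
t=1: [115, 46, 126, 77, 56, 173]  (not all equal)
t=2: [191, 147, 197, 177, 165, 173]  (not all equal)
t=3: [150, 186, 137, 164, 168, 164]  (not all equal)
t=4: [188, 158, 198, 180, 182, 182]  (not all equal)
t=5: [149, 177, 131, 157, 150, 153]  (not all equal)
t=6: [194, 172, 203, 189, 197, 192]  (not all equal)
t=7: [133, 160, 116, 139, 124, 134]  (not all equal)
t=8: [206, 192, 209, 204, 209, 205]  (not all equal)
t=9: [104, 125, 96, 107, 96, 106]  (not all equal)
t=10: [206, 209, 203, 207, 203, 206]  (not all equal)
t=11: [101, 96, 107, 100, 107, 101]  (not all equal)
t=12: [205, 202, 207, 204, 207, 205]  (not all equal)
t=13: [105, 110, 100, 105, 100, 105]  (not all equal)
t=14: [206, 208, 204, 206, 204, 206]  (not all equal)
t=15: [102, 98, 106, 102, 106, 102]  (not all equal)
t=16: [205, 203, 206, 205, 206, 205]  (not all equal)
t=17: [105, 107, 102, 104, 102, 105]  (not all equal)
t=18: [207, 207, 206, 206, 206, 207]  (not all equal)
t=19: [99, 99, 101, 101, 101, 99]  (not all equal)
t=20: [204, 204, 204, 204, 204, 204]  (all equal)

Answer: 20
Key observation: Synchronization is absorbing here: once all oscillators are equal they stay equal, and step 20 is the first all-equal step.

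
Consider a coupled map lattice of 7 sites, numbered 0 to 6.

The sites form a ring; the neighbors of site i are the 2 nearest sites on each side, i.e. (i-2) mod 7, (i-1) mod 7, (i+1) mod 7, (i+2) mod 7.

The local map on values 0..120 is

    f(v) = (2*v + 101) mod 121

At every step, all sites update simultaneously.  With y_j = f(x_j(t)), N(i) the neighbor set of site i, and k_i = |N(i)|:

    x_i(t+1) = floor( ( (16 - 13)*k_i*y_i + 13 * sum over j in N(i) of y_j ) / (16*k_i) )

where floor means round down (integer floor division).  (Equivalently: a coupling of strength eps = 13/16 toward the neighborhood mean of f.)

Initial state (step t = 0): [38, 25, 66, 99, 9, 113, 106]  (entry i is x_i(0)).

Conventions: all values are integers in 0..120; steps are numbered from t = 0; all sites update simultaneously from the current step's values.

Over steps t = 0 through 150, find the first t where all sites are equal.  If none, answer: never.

Answer: 15
Key observation: Synchronization is absorbing here: once all sites are equal they stay equal, and step 15 is the first all-equal step.

Derivation:
t=0: [38, 25, 66, 99, 9, 113, 106]  (not all equal)
t=1: [71, 65, 74, 80, 88, 77, 72]  (not all equal)
t=2: [27, 26, 34, 37, 15, 14, 32]  (not all equal)
t=3: [33, 42, 35, 30, 33, 30, 25]  (not all equal)
t=4: [46, 45, 49, 48, 41, 40, 45]  (not all equal)
t=5: [69, 73, 71, 69, 69, 68, 66]  (not all equal)
t=6: [69, 71, 73, 70, 92, 116, 93]  (not all equal)
t=7: [50, 58, 58, 50, 61, 83, 59]  (not all equal)
t=8: [78, 89, 90, 79, 79, 77, 79]  (not all equal)
t=9: [24, 24, 24, 24, 20, 15, 19]  (not all equal)
t=10: [22, 25, 26, 22, 20, 20, 20]  (not all equal)
t=11: [25, 25, 25, 25, 23, 21, 22]  (not all equal)
t=12: [27, 28, 29, 27, 26, 26, 26]  (not all equal)
t=13: [34, 34, 34, 34, 33, 32, 33]  (not all equal)
t=14: [46, 47, 47, 46, 46, 46, 46]  (not all equal)
t=15: [72, 72, 72, 72, 72, 72, 72]  (all equal)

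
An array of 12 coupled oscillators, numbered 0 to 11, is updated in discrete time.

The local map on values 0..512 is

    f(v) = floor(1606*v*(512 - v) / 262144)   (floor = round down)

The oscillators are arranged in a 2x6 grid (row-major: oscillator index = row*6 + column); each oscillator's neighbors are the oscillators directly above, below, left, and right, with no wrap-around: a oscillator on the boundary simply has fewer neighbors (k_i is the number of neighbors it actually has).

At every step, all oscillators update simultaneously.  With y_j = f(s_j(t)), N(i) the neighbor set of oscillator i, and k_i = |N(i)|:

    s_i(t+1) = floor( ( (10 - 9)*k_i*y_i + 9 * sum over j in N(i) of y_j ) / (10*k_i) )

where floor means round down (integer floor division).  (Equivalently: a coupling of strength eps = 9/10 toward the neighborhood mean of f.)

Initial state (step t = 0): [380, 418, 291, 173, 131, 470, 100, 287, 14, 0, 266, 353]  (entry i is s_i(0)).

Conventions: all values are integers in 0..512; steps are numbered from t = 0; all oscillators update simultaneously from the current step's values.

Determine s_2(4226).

Answer: s_2(4226) = 398
Key observation: The state at step 14, [398, 398, 398, 398, 398, 398, 398, 398, 398, 398, 398, 398], reappears at step 16: the system is in a cycle of period 2 from step 14 on.  Therefore the state at step 4226 equals the state at step 14 + ((4226 - 14) mod 2) = 14, which is [398, 398, 398, 398, 398, 398, 398, 398, 398, 398, 398, 398].

Derivation:
t=0: [380, 418, 291, 173, 131, 470, 100, 287, 14, 0, 266, 353]
t=1: [252, 352, 231, 245, 294, 303, 341, 199, 240, 240, 234, 268]
t=2: [356, 388, 382, 396, 394, 395, 387, 368, 393, 399, 397, 393]
t=3: [299, 319, 288, 287, 281, 284, 328, 295, 299, 281, 281, 281]
t=4: [374, 390, 388, 396, 396, 396, 388, 380, 394, 394, 397, 396]
t=5: [294, 304, 286, 285, 280, 281, 309, 291, 293, 281, 281, 280]
t=6: [386, 392, 392, 396, 396, 397, 391, 388, 394, 395, 397, 397]
t=7: [289, 292, 284, 283, 279, 279, 294, 287, 287, 281, 280, 279]
t=8: [392, 394, 395, 397, 397, 398, 394, 393, 395, 396, 397, 397]
t=9: [284, 285, 282, 280, 278, 278, 286, 283, 283, 280, 279, 278]
t=10: [395, 396, 396, 397, 397, 398, 396, 396, 397, 397, 397, 398]
t=11: [281, 281, 279, 279, 278, 277, 281, 280, 280, 279, 278, 277]
t=12: [397, 397, 397, 398, 398, 398, 397, 397, 397, 397, 398, 398]
t=13: [279, 279, 278, 278, 277, 277, 279, 279, 279, 277, 277, 277]
t=14: [398, 398, 398, 398, 398, 398, 398, 398, 398, 398, 398, 398]
t=15: [277, 277, 277, 277, 277, 277, 277, 277, 277, 277, 277, 277]
t=16: [398, 398, 398, 398, 398, 398, 398, 398, 398, 398, 398, 398]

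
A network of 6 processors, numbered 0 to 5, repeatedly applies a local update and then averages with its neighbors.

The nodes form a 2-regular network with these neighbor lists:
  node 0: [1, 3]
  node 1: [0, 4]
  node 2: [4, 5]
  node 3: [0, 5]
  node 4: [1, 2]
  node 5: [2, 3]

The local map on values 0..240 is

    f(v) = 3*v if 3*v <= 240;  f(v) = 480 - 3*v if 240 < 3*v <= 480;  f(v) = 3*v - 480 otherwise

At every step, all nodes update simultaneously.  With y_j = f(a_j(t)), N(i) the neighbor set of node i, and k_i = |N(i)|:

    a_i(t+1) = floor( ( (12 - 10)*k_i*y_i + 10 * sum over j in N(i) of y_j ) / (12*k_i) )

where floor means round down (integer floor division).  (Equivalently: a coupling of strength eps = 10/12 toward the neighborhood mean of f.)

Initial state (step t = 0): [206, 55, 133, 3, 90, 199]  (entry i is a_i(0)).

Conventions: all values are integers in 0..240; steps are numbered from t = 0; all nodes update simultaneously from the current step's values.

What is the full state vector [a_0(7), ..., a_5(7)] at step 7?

Simulating step by step:
t=0: [206, 55, 133, 3, 90, 199]
t=1: [95, 172, 149, 107, 137, 57]
t=2: [113, 116, 105, 179, 40, 108]
t=3: [102, 130, 142, 133, 143, 118]
t=4: [100, 108, 82, 138, 68, 77]
t=5: [122, 186, 220, 182, 196, 163]
t=6: [79, 105, 78, 62, 125, 104]
t=7: [185, 170, 152, 199, 183, 203]

Answer: [185, 170, 152, 199, 183, 203]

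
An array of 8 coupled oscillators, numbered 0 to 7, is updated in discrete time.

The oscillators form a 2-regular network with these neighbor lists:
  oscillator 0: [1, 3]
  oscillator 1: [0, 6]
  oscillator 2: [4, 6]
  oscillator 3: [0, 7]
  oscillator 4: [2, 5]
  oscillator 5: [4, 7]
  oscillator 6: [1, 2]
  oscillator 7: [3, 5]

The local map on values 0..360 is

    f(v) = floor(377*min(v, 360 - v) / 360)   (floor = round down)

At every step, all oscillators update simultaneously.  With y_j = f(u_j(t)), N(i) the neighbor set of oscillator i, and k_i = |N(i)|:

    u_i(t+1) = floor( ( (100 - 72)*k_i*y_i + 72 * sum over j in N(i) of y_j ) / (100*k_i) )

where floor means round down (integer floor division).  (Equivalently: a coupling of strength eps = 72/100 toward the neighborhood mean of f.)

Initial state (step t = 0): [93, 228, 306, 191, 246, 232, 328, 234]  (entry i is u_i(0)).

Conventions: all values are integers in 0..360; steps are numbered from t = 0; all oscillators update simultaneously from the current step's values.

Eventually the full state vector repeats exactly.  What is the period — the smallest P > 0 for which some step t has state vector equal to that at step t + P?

Simulating step by step:
t=0: [93, 228, 306, 191, 246, 232, 328, 234]
t=1: [140, 85, 70, 131, 101, 127, 79, 148]
t=2: [122, 107, 87, 146, 103, 130, 81, 139]
t=3: [130, 107, 94, 140, 111, 128, 96, 144]
t=4: [130, 116, 105, 143, 116, 133, 103, 142]
t=5: [135, 121, 112, 143, 123, 135, 112, 145]
t=6: [138, 128, 120, 146, 128, 139, 120, 146]
t=7: [143, 134, 128, 149, 134, 143, 128, 149]
t=8: [148, 141, 136, 153, 141, 148, 136, 153]
t=9: [153, 147, 143, 157, 147, 153, 143, 157]
t=10: [158, 154, 150, 162, 154, 158, 150, 162]
t=11: [165, 161, 158, 167, 161, 165, 158, 167]
t=12: [171, 168, 166, 173, 168, 171, 166, 173]
t=13: [178, 175, 173, 180, 175, 178, 173, 180]
t=14: [185, 183, 181, 187, 183, 185, 181, 187]
t=15: [183, 185, 186, 181, 185, 183, 186, 181]
t=16: [185, 183, 182, 186, 183, 185, 182, 186]
t=17: [183, 184, 185, 182, 184, 183, 185, 182]
t=18: [185, 184, 183, 185, 184, 185, 183, 185]
t=19: [183, 184, 184, 183, 184, 183, 184, 183]
t=20: [184, 184, 184, 185, 184, 184, 184, 185]
t=21: [183, 184, 184, 183, 184, 183, 184, 183]

Answer: 2
Key observation: The state at step 19, [183, 184, 184, 183, 184, 183, 184, 183], reappears at step 21 — and no state repeats earlier — so the cycle the system enters has period 2.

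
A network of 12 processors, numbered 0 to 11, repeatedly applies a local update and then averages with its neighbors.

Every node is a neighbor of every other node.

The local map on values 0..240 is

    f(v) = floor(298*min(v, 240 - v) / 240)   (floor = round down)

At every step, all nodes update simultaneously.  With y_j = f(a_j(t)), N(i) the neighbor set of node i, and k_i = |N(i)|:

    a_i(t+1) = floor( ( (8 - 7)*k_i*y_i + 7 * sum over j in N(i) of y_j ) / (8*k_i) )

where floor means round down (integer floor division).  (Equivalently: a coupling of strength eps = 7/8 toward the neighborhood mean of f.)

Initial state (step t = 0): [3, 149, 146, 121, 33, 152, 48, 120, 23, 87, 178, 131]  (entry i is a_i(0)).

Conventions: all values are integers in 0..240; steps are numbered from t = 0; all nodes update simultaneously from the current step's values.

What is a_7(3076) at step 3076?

Simulating step by step:
t=0: [3, 149, 146, 121, 33, 152, 48, 120, 23, 87, 178, 131]
t=1: [86, 91, 91, 92, 87, 91, 88, 92, 87, 90, 89, 92]
t=2: [110, 110, 110, 110, 110, 110, 110, 110, 110, 110, 110, 110]
t=3: [136, 136, 136, 136, 136, 136, 136, 136, 136, 136, 136, 136]
t=4: [129, 129, 129, 129, 129, 129, 129, 129, 129, 129, 129, 129]
t=5: [137, 137, 137, 137, 137, 137, 137, 137, 137, 137, 137, 137]
t=6: [127, 127, 127, 127, 127, 127, 127, 127, 127, 127, 127, 127]
t=7: [140, 140, 140, 140, 140, 140, 140, 140, 140, 140, 140, 140]
t=8: [124, 124, 124, 124, 124, 124, 124, 124, 124, 124, 124, 124]
t=9: [144, 144, 144, 144, 144, 144, 144, 144, 144, 144, 144, 144]
t=10: [119, 119, 119, 119, 119, 119, 119, 119, 119, 119, 119, 119]
t=11: [147, 147, 147, 147, 147, 147, 147, 147, 147, 147, 147, 147]
t=12: [115, 115, 115, 115, 115, 115, 115, 115, 115, 115, 115, 115]
t=13: [142, 142, 142, 142, 142, 142, 142, 142, 142, 142, 142, 142]
t=14: [121, 121, 121, 121, 121, 121, 121, 121, 121, 121, 121, 121]
t=15: [147, 147, 147, 147, 147, 147, 147, 147, 147, 147, 147, 147]

Answer: a_7(3076) = 115
Key observation: The state at step 11, [147, 147, 147, 147, 147, 147, 147, 147, 147, 147, 147, 147], reappears at step 15: the system is in a cycle of period 4 from step 11 on.  Therefore the state at step 3076 equals the state at step 11 + ((3076 - 11) mod 4) = 12, which is [115, 115, 115, 115, 115, 115, 115, 115, 115, 115, 115, 115].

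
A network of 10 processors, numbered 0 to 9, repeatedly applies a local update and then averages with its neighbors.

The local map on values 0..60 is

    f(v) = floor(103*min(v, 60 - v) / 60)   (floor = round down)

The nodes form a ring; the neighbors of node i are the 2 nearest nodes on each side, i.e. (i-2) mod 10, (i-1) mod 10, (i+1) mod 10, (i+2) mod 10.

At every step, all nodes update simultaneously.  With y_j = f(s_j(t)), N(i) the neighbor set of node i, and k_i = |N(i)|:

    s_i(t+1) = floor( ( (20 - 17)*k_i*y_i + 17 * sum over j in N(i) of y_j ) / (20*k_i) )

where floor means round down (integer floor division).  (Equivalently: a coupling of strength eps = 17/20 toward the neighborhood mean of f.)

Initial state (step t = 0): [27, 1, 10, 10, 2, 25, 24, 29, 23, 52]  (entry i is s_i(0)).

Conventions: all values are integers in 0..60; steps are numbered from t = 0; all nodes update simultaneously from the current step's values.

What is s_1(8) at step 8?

Simulating step by step:
t=0: [27, 1, 10, 10, 2, 25, 24, 29, 23, 52]
t=1: [21, 19, 16, 15, 25, 29, 34, 36, 37, 30]
t=2: [37, 34, 32, 35, 37, 39, 42, 45, 42, 39]
t=3: [39, 41, 42, 41, 39, 34, 32, 31, 32, 34]
t=4: [38, 34, 33, 34, 38, 41, 44, 46, 44, 41]
t=5: [37, 40, 41, 40, 37, 32, 29, 28, 29, 32]
t=6: [40, 37, 35, 37, 40, 43, 46, 48, 46, 43]
t=7: [33, 36, 37, 36, 33, 29, 26, 25, 26, 29]
t=8: [43, 43, 42, 43, 43, 44, 45, 45, 45, 44]

Answer: s_1(8) = 43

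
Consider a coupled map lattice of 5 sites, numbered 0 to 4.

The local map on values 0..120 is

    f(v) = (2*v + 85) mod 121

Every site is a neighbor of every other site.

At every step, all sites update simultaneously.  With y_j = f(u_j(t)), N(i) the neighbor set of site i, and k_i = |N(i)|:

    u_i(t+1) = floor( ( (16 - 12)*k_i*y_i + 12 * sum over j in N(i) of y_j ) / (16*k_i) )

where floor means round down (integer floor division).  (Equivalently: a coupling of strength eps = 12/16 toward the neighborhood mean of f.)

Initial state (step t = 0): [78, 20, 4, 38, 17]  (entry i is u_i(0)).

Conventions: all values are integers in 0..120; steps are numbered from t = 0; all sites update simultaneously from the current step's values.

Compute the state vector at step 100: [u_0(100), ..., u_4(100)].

Answer: [25, 25, 25, 25, 25]
Key observation: The state at step 3, [69, 69, 69, 69, 69], reappears at step 13: the system is in a cycle of period 10 from step 3 on.  Therefore the state at step 100 equals the state at step 3 + ((100 - 3) mod 10) = 10, which is [25, 25, 25, 25, 25].

Derivation:
t=0: [78, 20, 4, 38, 17]
t=1: [78, 70, 76, 73, 77]
t=2: [114, 113, 113, 113, 113]
t=3: [69, 69, 69, 69, 69]
t=4: [102, 102, 102, 102, 102]
t=5: [47, 47, 47, 47, 47]
t=6: [58, 58, 58, 58, 58]
t=7: [80, 80, 80, 80, 80]
t=8: [3, 3, 3, 3, 3]
t=9: [91, 91, 91, 91, 91]
t=10: [25, 25, 25, 25, 25]
t=11: [14, 14, 14, 14, 14]
t=12: [113, 113, 113, 113, 113]
t=13: [69, 69, 69, 69, 69]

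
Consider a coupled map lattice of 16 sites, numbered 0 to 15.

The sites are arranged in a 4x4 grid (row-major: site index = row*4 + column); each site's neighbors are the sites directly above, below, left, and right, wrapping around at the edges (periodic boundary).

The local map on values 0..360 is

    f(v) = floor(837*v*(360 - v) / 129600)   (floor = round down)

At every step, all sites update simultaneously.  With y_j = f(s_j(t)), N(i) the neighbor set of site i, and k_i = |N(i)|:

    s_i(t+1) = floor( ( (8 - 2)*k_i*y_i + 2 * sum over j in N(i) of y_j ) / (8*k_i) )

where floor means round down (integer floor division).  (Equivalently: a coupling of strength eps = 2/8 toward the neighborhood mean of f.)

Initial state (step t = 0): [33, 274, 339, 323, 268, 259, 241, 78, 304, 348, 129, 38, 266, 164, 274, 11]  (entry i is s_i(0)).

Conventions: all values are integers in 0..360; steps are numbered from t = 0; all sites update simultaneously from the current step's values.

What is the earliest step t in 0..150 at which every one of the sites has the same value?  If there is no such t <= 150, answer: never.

Simulating step by step:
t=0: [33, 274, 339, 323, 268, 259, 241, 78, 304, 348, 129, 38, 266, 164, 274, 11]  (not all equal)
t=1: [86, 144, 69, 75, 149, 158, 172, 137, 108, 61, 171, 88, 146, 185, 143, 47]  (not all equal)
t=2: [160, 193, 143, 139, 197, 200, 202, 191, 173, 137, 198, 157, 190, 201, 190, 114]  (not all equal)
t=3: [205, 207, 201, 198, 207, 205, 205, 207, 207, 199, 206, 204, 206, 205, 205, 186]  (not all equal)
t=4: [204, 204, 205, 206, 204, 204, 204, 204, 204, 205, 204, 205, 204, 204, 205, 208]  (not all equal)
t=5: [204, 205, 204, 204, 205, 205, 205, 204, 205, 205, 205, 204, 204, 205, 204, 204]  (not all equal)
t=6: [205, 205, 205, 205, 205, 205, 205, 205, 205, 205, 205, 205, 205, 205, 205, 205]  (all equal)

Answer: 6
Key observation: Synchronization is absorbing here: once all sites are equal they stay equal, and step 6 is the first all-equal step.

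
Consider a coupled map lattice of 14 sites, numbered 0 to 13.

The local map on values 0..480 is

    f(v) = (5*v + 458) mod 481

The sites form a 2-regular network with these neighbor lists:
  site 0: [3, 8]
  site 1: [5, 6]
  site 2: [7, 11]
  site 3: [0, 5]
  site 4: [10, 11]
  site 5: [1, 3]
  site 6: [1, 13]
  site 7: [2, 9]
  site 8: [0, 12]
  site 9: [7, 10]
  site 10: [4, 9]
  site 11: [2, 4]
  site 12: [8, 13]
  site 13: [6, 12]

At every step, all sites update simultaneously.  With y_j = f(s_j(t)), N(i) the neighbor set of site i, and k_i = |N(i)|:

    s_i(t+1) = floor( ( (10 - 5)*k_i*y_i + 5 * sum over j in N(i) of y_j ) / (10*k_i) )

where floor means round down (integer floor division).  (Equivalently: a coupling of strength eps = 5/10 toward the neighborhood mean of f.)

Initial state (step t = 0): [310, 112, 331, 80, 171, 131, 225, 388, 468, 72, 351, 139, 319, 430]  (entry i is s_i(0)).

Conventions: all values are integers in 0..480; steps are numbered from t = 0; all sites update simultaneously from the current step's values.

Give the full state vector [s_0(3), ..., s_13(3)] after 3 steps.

Simulating step by step:
t=0: [310, 112, 331, 80, 171, 131, 225, 388, 468, 72, 351, 139, 319, 430]
t=1: [234, 100, 260, 247, 295, 183, 134, 368, 249, 359, 316, 230, 213, 168]
t=2: [220, 382, 292, 274, 74, 387, 286, 348, 196, 286, 141, 163, 189, 229]
t=3: [272, 450, 383, 338, 301, 441, 373, 367, 377, 341, 298, 361, 379, 301]

Answer: [272, 450, 383, 338, 301, 441, 373, 367, 377, 341, 298, 361, 379, 301]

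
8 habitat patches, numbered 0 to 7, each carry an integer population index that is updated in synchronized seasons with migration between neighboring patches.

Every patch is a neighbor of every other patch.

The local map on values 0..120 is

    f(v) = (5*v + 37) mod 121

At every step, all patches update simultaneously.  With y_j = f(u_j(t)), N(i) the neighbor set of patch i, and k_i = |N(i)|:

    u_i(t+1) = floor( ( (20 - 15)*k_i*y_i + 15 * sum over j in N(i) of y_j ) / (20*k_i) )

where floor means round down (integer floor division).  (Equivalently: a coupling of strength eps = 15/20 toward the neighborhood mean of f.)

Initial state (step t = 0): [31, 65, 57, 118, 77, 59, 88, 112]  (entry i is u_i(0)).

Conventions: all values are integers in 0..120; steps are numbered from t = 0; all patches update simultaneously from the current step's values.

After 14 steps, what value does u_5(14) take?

Answer: u_5(14) = 90

Derivation:
t=0: [31, 65, 57, 118, 77, 59, 88, 112]
t=1: [81, 88, 83, 74, 80, 84, 87, 87]
t=2: [87, 92, 89, 82, 86, 89, 91, 91]
t=3: [76, 62, 77, 72, 75, 77, 61, 61]
t=4: [67, 75, 68, 64, 67, 68, 74, 74]
t=5: [33, 38, 33, 48, 33, 33, 38, 38]
t=6: [84, 87, 84, 77, 84, 84, 87, 87]
t=7: [95, 97, 95, 90, 95, 95, 97, 97]
t=8: [28, 29, 28, 24, 28, 28, 29, 29]
t=9: [55, 56, 55, 52, 55, 55, 56, 56]
t=10: [70, 70, 70, 67, 70, 70, 70, 70]
t=11: [22, 22, 22, 20, 22, 22, 22, 22]
t=12: [24, 24, 24, 23, 24, 24, 24, 24]
t=13: [35, 35, 35, 34, 35, 35, 35, 35]
t=14: [90, 90, 90, 89, 90, 90, 90, 90]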